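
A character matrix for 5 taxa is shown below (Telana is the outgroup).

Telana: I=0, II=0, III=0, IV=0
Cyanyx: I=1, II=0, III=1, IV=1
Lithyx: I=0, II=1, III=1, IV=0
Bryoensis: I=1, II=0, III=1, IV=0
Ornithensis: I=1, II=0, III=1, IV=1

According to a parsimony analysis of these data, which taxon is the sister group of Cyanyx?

Ornithensis

The outgroup has state '0' for every character, so '1' is the derived state throughout.
I: derived state '1' in Bryoensis, Cyanyx, and Ornithensis only — synapomorphy for {Bryoensis, Cyanyx, Ornithensis}.
II (derived state '1') is unique to Lithyx (autapomorphy; uninformative for grouping).
III (derived state '1') is shared by all ingroup taxa — unites the whole ingroup.
IV (derived state '1') is shared by Cyanyx and Ornithensis — a synapomorphy uniting that clade.
Most parsimonious ingroup topology: (((Cyanyx,Ornithensis),Bryoensis),Lithyx).
Cyanyx and Ornithensis form a cherry on this tree, so they are sister taxa.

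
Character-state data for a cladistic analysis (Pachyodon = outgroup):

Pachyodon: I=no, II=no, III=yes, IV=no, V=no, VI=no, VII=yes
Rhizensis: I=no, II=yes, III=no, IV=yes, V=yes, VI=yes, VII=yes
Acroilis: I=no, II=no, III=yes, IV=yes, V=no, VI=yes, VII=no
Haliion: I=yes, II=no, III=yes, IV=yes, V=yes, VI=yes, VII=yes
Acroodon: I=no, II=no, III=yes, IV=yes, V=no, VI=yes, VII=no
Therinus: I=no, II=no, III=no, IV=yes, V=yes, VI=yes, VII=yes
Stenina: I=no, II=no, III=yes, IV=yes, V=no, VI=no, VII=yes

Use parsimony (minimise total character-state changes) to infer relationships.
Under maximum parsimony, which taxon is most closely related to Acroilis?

Character polarity is set by the outgroup: the derived state is whichever differs from the outgroup's state, so for III, VII the derived state is 'no', and for the remaining characters it is 'yes'.
I (derived state 'yes') is unique to Haliion (autapomorphy; uninformative for grouping).
II (derived state 'yes') is unique to Rhizensis (autapomorphy; uninformative for grouping).
Only Rhizensis and Therinus show the derived state 'no' for III, supporting them as a clade.
IV (derived state 'yes') is shared by all ingroup taxa — unites the whole ingroup.
V (derived state 'yes') is shared by Haliion, Rhizensis, and Therinus — a synapomorphy uniting that clade.
VI: derived state 'yes' in Acroilis, Acroodon, Haliion, Rhizensis, and Therinus only — synapomorphy for {Acroilis, Acroodon, Haliion, Rhizensis, Therinus}.
Only Acroilis and Acroodon show the derived state 'no' for VII, supporting them as a clade.
Most parsimonious ingroup topology: ((((Rhizensis,Therinus),Haliion),(Acroilis,Acroodon)),Stenina).
Acroilis and Acroodon form a cherry on this tree, so they are sister taxa.

Acroodon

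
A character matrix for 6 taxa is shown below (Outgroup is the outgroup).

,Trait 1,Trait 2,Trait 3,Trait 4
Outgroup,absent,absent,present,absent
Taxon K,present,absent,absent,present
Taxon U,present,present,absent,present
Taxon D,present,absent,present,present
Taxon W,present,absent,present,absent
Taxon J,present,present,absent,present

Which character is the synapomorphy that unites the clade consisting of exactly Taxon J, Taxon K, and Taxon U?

Character polarity is set by the outgroup: the derived state is whichever differs from the outgroup's state, so for Trait 3 the derived state is 'absent', and for the remaining characters it is 'present'.
Trait 1 (derived state 'present') is shared by all ingroup taxa — unites the whole ingroup.
Only Taxon J and Taxon U show the derived state 'present' for Trait 2, supporting them as a clade.
Trait 3 (derived state 'absent') is shared by Taxon J, Taxon K, and Taxon U — a synapomorphy uniting that clade.
Only Taxon D, Taxon J, Taxon K, and Taxon U show the derived state 'present' for Trait 4, supporting them as a clade.
Most parsimonious ingroup topology: (((Taxon K,(Taxon U,Taxon J)),Taxon D),Taxon W).
The clade {Taxon J, Taxon K, Taxon U} is supported by Trait 3: its derived state 'absent' occurs in exactly those taxa and in no other taxon (including the outgroup).

Trait 3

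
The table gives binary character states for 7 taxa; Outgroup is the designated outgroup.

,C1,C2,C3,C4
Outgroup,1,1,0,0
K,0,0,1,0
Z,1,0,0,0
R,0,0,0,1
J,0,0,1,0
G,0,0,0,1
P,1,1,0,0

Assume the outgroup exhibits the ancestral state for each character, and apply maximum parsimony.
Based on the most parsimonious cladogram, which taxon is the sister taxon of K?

Character polarity is set by the outgroup: the derived state is whichever differs from the outgroup's state, so for C1, C2 the derived state is '0', and for the remaining characters it is '1'.
C1: derived state '0' in G, J, K, and R only — synapomorphy for {G, J, K, R}.
C2: derived state '0' in G, J, K, R, and Z only — synapomorphy for {G, J, K, R, Z}.
Only J and K show the derived state '1' for C3, supporting them as a clade.
C4: derived state '1' in G and R only — synapomorphy for {G, R}.
Most parsimonious ingroup topology: ((((K,J),(R,G)),Z),P).
K and J form a cherry on this tree, so they are sister taxa.

J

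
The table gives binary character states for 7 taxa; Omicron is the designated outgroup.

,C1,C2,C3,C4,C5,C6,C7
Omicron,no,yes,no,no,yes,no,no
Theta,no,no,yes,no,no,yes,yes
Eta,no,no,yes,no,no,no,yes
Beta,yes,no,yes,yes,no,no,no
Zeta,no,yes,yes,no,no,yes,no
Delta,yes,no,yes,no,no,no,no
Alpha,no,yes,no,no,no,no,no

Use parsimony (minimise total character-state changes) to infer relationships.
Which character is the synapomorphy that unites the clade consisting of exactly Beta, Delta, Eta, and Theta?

Character polarity is set by the outgroup: the derived state is whichever differs from the outgroup's state, so for C2, C5 the derived state is 'no', and for the remaining characters it is 'yes'.
Only Beta and Delta show the derived state 'yes' for C1, supporting them as a clade.
C2: derived state 'no' in Beta, Delta, Eta, and Theta only — synapomorphy for {Beta, Delta, Eta, Theta}.
Only Beta, Delta, Eta, Theta, and Zeta show the derived state 'yes' for C3, supporting them as a clade.
C4: derived state 'yes' in Beta only — an autapomorphy, so it tells us nothing about relationships among taxa.
C5 (derived state 'no') is shared by all ingroup taxa — unites the whole ingroup.
C6 groups Theta and Zeta, which is incompatible with the clades supported by the remaining characters; treating it as convergent (homoplasy) costs fewer steps than any alternative tree.
Only Eta and Theta show the derived state 'yes' for C7, supporting them as a clade.
Most parsimonious ingroup topology: ((((Theta,Eta),(Beta,Delta)),Zeta),Alpha).
The clade {Beta, Delta, Eta, Theta} is supported by C2: its derived state 'no' occurs in exactly those taxa and in no other taxon (including the outgroup).

C2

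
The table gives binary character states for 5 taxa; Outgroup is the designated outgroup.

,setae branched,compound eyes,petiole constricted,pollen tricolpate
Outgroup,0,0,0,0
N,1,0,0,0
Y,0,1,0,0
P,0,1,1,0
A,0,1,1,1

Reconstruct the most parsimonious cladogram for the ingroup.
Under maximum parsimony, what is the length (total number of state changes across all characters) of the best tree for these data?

4

The outgroup has state '0' for every character, so '1' is the derived state throughout.
setae branched: derived state '1' in N only — an autapomorphy, so it tells us nothing about relationships among taxa.
compound eyes: derived state '1' in A, P, and Y only — synapomorphy for {A, P, Y}.
petiole constricted (derived state '1') is shared by A and P — a synapomorphy uniting that clade.
pollen tricolpate (derived state '1') is unique to A (autapomorphy; uninformative for grouping).
Most parsimonious ingroup topology: (N,(Y,(P,A))).
Changes per character on this tree: setae branched: 1; compound eyes: 1; petiole constricted: 1; pollen tricolpate: 1.
Total = 4.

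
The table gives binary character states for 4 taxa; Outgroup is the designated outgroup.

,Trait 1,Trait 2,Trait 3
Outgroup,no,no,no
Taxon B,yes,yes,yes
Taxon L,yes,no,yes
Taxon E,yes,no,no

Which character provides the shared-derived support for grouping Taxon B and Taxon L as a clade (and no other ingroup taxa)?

Trait 3

The outgroup has state 'no' for every character, so 'yes' is the derived state throughout.
All ingroup taxa share the derived state 'yes' for Trait 1; it defines the ingroup but does not resolve relationships within it.
Trait 2 (derived state 'yes') is unique to Taxon B (autapomorphy; uninformative for grouping).
Only Taxon B and Taxon L show the derived state 'yes' for Trait 3, supporting them as a clade.
Most parsimonious ingroup topology: ((Taxon B,Taxon L),Taxon E).
The clade {Taxon B, Taxon L} is supported by Trait 3: its derived state 'yes' occurs in exactly those taxa and in no other taxon (including the outgroup).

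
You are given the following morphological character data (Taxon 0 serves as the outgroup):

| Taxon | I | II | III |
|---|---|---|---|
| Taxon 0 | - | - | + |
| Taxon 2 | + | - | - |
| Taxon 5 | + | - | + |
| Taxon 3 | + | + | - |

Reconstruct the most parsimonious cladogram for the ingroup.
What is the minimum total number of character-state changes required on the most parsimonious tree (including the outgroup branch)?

3

Character polarity is set by the outgroup: the derived state is whichever differs from the outgroup's state, so for III the derived state is '-', and for the remaining characters it is '+'.
All ingroup taxa share the derived state '+' for I; it defines the ingroup but does not resolve relationships within it.
II: derived state '+' in Taxon 3 only — an autapomorphy, so it tells us nothing about relationships among taxa.
III (derived state '-') is shared by Taxon 2 and Taxon 3 — a synapomorphy uniting that clade.
Most parsimonious ingroup topology: ((Taxon 2,Taxon 3),Taxon 5).
Changes per character on this tree: I: 1; II: 1; III: 1.
Total = 3.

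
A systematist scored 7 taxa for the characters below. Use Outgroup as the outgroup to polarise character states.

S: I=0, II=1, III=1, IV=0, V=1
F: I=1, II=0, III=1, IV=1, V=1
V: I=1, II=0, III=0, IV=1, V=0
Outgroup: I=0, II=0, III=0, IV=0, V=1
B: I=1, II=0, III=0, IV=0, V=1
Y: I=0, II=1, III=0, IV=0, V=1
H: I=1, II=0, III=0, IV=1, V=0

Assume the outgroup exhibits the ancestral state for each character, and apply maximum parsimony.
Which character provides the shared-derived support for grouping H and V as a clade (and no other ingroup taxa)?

V

Character polarity is set by the outgroup: the derived state is whichever differs from the outgroup's state, so for V the derived state is '0', and for the remaining characters it is '1'.
I: derived state '1' in B, F, H, and V only — synapomorphy for {B, F, H, V}.
II (derived state '1') is shared by S and Y — a synapomorphy uniting that clade.
III groups F and S, which is incompatible with the clades supported by the remaining characters; treating it as convergent (homoplasy) costs fewer steps than any alternative tree.
IV: derived state '1' in F, H, and V only — synapomorphy for {F, H, V}.
V: derived state '0' in H and V only — synapomorphy for {H, V}.
Most parsimonious ingroup topology: ((((V,H),F),B),(Y,S)).
The clade {H, V} is supported by V: its derived state '0' occurs in exactly those taxa and in no other taxon (including the outgroup).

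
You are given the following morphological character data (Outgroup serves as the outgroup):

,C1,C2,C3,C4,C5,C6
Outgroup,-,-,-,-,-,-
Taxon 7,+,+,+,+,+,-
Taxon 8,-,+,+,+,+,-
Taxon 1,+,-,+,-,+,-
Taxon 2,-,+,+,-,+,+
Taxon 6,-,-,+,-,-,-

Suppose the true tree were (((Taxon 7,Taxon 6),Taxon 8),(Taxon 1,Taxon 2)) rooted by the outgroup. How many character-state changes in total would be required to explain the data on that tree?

Map each character onto (((Taxon 7,Taxon 6),Taxon 8),(Taxon 1,Taxon 2)) (rooted by Outgroup) and count the minimum state changes it requires (Fitch parsimony):
C1: 2; C2: 3; C3: 1; C4: 2; C5: 2; C6: 1.
Total tree length = 11.

11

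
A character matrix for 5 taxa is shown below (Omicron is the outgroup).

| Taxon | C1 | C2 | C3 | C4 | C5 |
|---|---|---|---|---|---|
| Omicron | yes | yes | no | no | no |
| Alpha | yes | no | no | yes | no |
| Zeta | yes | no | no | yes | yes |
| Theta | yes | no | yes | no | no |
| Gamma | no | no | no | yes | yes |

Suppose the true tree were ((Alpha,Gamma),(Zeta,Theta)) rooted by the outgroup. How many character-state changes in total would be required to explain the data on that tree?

7

Map each character onto ((Alpha,Gamma),(Zeta,Theta)) (rooted by Omicron) and count the minimum state changes it requires (Fitch parsimony):
C1: 1; C2: 1; C3: 1; C4: 2; C5: 2.
Total tree length = 7.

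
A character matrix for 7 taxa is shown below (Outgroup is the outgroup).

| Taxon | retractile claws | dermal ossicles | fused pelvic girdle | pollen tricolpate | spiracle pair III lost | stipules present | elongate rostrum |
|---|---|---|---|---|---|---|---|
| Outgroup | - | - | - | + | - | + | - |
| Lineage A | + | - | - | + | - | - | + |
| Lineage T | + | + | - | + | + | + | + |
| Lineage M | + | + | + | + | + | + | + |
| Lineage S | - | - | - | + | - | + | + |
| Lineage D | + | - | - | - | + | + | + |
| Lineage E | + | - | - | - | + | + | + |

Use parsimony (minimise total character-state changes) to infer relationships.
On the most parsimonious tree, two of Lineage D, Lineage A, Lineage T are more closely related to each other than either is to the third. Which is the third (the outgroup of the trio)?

Lineage A

Character polarity is set by the outgroup: the derived state is whichever differs from the outgroup's state, so for pollen tricolpate, stipules present the derived state is '-', and for the remaining characters it is '+'.
retractile claws (derived state '+') is shared by Lineage A, Lineage D, Lineage E, Lineage M, and Lineage T — a synapomorphy uniting that clade.
dermal ossicles (derived state '+') is shared by Lineage M and Lineage T — a synapomorphy uniting that clade.
fused pelvic girdle: derived state '+' in Lineage M only — an autapomorphy, so it tells us nothing about relationships among taxa.
Only Lineage D and Lineage E show the derived state '-' for pollen tricolpate, supporting them as a clade.
spiracle pair III lost: derived state '+' in Lineage D, Lineage E, Lineage M, and Lineage T only — synapomorphy for {Lineage D, Lineage E, Lineage M, Lineage T}.
stipules present (derived state '-') is unique to Lineage A (autapomorphy; uninformative for grouping).
All ingroup taxa share the derived state '+' for elongate rostrum; it defines the ingroup but does not resolve relationships within it.
Most parsimonious ingroup topology: ((Lineage A,((Lineage T,Lineage M),(Lineage D,Lineage E))),Lineage S).
Lineage D and Lineage T share a more recent common ancestor with each other than either does with Lineage A, so Lineage A is the least closely related of the three.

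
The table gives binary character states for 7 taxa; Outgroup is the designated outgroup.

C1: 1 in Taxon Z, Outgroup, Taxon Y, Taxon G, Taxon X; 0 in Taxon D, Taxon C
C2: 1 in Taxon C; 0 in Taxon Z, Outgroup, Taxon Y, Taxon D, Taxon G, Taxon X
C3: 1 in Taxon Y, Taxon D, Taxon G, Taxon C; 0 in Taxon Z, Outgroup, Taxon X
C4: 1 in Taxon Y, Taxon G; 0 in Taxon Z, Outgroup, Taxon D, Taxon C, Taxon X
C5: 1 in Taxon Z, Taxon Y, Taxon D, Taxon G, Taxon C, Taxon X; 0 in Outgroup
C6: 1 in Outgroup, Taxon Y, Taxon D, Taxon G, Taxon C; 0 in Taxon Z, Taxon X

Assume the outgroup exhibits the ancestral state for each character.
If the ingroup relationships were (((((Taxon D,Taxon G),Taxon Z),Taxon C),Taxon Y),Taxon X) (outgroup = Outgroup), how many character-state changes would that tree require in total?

10

Map each character onto (((((Taxon D,Taxon G),Taxon Z),Taxon C),Taxon Y),Taxon X) (rooted by Outgroup) and count the minimum state changes it requires (Fitch parsimony):
C1: 2; C2: 1; C3: 2; C4: 2; C5: 1; C6: 2.
Total tree length = 10.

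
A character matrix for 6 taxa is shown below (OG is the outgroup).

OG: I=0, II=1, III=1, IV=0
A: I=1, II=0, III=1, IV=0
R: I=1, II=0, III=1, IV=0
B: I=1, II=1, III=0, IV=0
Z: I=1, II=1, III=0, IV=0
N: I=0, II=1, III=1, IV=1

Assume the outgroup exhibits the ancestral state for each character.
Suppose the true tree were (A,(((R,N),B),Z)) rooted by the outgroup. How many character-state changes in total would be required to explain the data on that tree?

Map each character onto (A,(((R,N),B),Z)) (rooted by OG) and count the minimum state changes it requires (Fitch parsimony):
I: 2; II: 2; III: 2; IV: 1.
Total tree length = 7.

7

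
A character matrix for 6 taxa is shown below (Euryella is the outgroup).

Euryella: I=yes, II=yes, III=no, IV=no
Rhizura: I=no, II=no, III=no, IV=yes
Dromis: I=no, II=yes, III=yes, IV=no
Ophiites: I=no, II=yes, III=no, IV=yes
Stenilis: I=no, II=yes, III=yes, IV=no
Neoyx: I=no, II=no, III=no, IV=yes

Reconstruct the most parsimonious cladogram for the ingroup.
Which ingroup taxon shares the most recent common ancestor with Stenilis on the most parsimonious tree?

Character polarity is set by the outgroup: the derived state is whichever differs from the outgroup's state, so for I, II the derived state is 'no', and for the remaining characters it is 'yes'.
I (derived state 'no') is shared by all ingroup taxa — unites the whole ingroup.
II: derived state 'no' in Neoyx and Rhizura only — synapomorphy for {Neoyx, Rhizura}.
Only Dromis and Stenilis show the derived state 'yes' for III, supporting them as a clade.
IV: derived state 'yes' in Neoyx, Ophiites, and Rhizura only — synapomorphy for {Neoyx, Ophiites, Rhizura}.
Most parsimonious ingroup topology: (((Rhizura,Neoyx),Ophiites),(Dromis,Stenilis)).
Stenilis and Dromis form a cherry on this tree, so they are sister taxa.

Dromis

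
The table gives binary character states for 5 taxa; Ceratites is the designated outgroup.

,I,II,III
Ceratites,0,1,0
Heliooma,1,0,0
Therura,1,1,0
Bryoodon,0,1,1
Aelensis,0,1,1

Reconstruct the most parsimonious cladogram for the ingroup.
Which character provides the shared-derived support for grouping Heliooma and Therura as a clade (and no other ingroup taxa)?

I

Character polarity is set by the outgroup: the derived state is whichever differs from the outgroup's state, so for II the derived state is '0', and for the remaining characters it is '1'.
I: derived state '1' in Heliooma and Therura only — synapomorphy for {Heliooma, Therura}.
II: derived state '0' in Heliooma only — an autapomorphy, so it tells us nothing about relationships among taxa.
III (derived state '1') is shared by Aelensis and Bryoodon — a synapomorphy uniting that clade.
Most parsimonious ingroup topology: ((Heliooma,Therura),(Bryoodon,Aelensis)).
The clade {Heliooma, Therura} is supported by I: its derived state '1' occurs in exactly those taxa and in no other taxon (including the outgroup).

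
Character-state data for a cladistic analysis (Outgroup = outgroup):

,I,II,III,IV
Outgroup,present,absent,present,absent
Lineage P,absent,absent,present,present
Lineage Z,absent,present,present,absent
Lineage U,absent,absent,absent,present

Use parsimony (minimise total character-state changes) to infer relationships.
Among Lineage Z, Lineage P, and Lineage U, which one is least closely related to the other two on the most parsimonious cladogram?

Lineage Z

Character polarity is set by the outgroup: the derived state is whichever differs from the outgroup's state, so for I, III the derived state is 'absent', and for the remaining characters it is 'present'.
I (derived state 'absent') is shared by all ingroup taxa — unites the whole ingroup.
II: derived state 'present' in Lineage Z only — an autapomorphy, so it tells us nothing about relationships among taxa.
III: derived state 'absent' in Lineage U only — an autapomorphy, so it tells us nothing about relationships among taxa.
IV: derived state 'present' in Lineage P and Lineage U only — synapomorphy for {Lineage P, Lineage U}.
Most parsimonious ingroup topology: ((Lineage P,Lineage U),Lineage Z).
Lineage P and Lineage U share a more recent common ancestor with each other than either does with Lineage Z, so Lineage Z is the least closely related of the three.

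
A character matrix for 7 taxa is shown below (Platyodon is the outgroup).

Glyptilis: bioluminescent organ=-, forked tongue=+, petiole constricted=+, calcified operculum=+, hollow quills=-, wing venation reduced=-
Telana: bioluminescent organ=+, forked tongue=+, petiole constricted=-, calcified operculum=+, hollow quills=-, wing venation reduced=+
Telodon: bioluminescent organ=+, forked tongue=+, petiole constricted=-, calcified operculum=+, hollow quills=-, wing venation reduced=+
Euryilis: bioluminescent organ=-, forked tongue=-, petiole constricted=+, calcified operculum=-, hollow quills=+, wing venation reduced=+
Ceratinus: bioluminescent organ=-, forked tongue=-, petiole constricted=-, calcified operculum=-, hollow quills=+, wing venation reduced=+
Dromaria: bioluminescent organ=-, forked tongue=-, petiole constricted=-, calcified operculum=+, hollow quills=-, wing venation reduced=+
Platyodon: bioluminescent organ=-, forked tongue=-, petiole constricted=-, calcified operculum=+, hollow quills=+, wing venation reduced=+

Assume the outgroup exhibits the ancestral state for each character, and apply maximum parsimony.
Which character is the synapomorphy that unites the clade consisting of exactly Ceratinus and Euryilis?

Character polarity is set by the outgroup: the derived state is whichever differs from the outgroup's state, so for calcified operculum, hollow quills, wing venation reduced the derived state is '-', and for the remaining characters it is '+'.
bioluminescent organ (derived state '+') is shared by Telana and Telodon — a synapomorphy uniting that clade.
Only Glyptilis, Telana, and Telodon show the derived state '+' for forked tongue, supporting them as a clade.
petiole constricted groups Euryilis and Glyptilis, which is incompatible with the clades supported by the remaining characters; treating it as convergent (homoplasy) costs fewer steps than any alternative tree.
Only Ceratinus and Euryilis show the derived state '-' for calcified operculum, supporting them as a clade.
hollow quills: derived state '-' in Dromaria, Glyptilis, Telana, and Telodon only — synapomorphy for {Dromaria, Glyptilis, Telana, Telodon}.
wing venation reduced: derived state '-' in Glyptilis only — an autapomorphy, so it tells us nothing about relationships among taxa.
Most parsimonious ingroup topology: ((Euryilis,Ceratinus),(((Telodon,Telana),Glyptilis),Dromaria)).
The clade {Ceratinus, Euryilis} is supported by calcified operculum: its derived state '-' occurs in exactly those taxa and in no other taxon (including the outgroup).

calcified operculum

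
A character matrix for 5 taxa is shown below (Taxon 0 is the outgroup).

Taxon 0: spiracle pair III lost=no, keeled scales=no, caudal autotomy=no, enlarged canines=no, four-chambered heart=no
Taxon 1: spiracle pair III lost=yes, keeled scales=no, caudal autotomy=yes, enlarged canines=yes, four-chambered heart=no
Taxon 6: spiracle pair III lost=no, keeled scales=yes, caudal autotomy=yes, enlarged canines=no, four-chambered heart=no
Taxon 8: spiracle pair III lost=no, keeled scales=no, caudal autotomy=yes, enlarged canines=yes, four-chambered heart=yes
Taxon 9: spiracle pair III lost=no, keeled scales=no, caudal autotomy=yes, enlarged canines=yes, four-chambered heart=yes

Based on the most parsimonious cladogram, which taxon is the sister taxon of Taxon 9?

The outgroup has state 'no' for every character, so 'yes' is the derived state throughout.
spiracle pair III lost (derived state 'yes') is unique to Taxon 1 (autapomorphy; uninformative for grouping).
keeled scales (derived state 'yes') is unique to Taxon 6 (autapomorphy; uninformative for grouping).
All ingroup taxa share the derived state 'yes' for caudal autotomy; it defines the ingroup but does not resolve relationships within it.
Only Taxon 1, Taxon 8, and Taxon 9 show the derived state 'yes' for enlarged canines, supporting them as a clade.
Only Taxon 8 and Taxon 9 show the derived state 'yes' for four-chambered heart, supporting them as a clade.
Most parsimonious ingroup topology: ((Taxon 1,(Taxon 8,Taxon 9)),Taxon 6).
Taxon 9 and Taxon 8 form a cherry on this tree, so they are sister taxa.

Taxon 8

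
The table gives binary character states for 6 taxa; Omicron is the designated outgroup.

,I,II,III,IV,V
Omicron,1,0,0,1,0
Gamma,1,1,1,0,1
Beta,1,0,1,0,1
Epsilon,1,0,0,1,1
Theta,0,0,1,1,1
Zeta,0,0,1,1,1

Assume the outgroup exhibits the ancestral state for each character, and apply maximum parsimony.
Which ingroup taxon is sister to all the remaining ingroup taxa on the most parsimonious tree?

Character polarity is set by the outgroup: the derived state is whichever differs from the outgroup's state, so for I, IV the derived state is '0', and for the remaining characters it is '1'.
I (derived state '0') is shared by Theta and Zeta — a synapomorphy uniting that clade.
II (derived state '1') is unique to Gamma (autapomorphy; uninformative for grouping).
III: derived state '1' in Beta, Gamma, Theta, and Zeta only — synapomorphy for {Beta, Gamma, Theta, Zeta}.
Only Beta and Gamma show the derived state '0' for IV, supporting them as a clade.
V (derived state '1') is shared by all ingroup taxa — unites the whole ingroup.
Most parsimonious ingroup topology: (((Gamma,Beta),(Theta,Zeta)),Epsilon).
Epsilon is sister to the clade containing all other ingroup taxa, so it is the earliest-diverging (most basal) ingroup lineage.

Epsilon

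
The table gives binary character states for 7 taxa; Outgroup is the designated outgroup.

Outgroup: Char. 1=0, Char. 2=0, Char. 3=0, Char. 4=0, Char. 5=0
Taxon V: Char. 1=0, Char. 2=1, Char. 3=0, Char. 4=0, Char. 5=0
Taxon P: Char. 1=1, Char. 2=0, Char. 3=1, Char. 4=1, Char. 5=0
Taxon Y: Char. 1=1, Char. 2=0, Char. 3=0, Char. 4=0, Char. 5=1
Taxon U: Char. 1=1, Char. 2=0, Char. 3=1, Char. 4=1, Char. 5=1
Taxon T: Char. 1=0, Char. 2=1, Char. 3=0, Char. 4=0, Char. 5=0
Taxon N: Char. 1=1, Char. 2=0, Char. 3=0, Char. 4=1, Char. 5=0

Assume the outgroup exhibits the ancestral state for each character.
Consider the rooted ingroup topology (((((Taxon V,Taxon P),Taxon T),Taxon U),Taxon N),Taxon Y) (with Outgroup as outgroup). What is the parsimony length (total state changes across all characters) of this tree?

Map each character onto (((((Taxon V,Taxon P),Taxon T),Taxon U),Taxon N),Taxon Y) (rooted by Outgroup) and count the minimum state changes it requires (Fitch parsimony):
Char. 1: 3; Char. 2: 2; Char. 3: 2; Char. 4: 3; Char. 5: 2.
Total tree length = 12.

12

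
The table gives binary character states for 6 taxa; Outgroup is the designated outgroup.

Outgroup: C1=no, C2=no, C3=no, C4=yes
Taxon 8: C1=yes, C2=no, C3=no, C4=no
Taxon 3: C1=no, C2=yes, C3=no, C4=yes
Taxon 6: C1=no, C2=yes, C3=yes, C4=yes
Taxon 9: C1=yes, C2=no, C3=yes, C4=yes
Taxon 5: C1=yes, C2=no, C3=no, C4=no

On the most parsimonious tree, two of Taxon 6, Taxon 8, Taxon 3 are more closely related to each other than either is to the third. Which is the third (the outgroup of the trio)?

Taxon 8

Character polarity is set by the outgroup: the derived state is whichever differs from the outgroup's state, so for C4 the derived state is 'no', and for the remaining characters it is 'yes'.
Only Taxon 5, Taxon 8, and Taxon 9 show the derived state 'yes' for C1, supporting them as a clade.
C2 (derived state 'yes') is shared by Taxon 3 and Taxon 6 — a synapomorphy uniting that clade.
C3 (state 'yes') occurs in Taxon 6 and Taxon 9 but conflicts with the nesting implied by the other characters — most parsimoniously interpreted as homoplasy.
Only Taxon 5 and Taxon 8 show the derived state 'no' for C4, supporting them as a clade.
Most parsimonious ingroup topology: (((Taxon 8,Taxon 5),Taxon 9),(Taxon 3,Taxon 6)).
Taxon 3 and Taxon 6 share a more recent common ancestor with each other than either does with Taxon 8, so Taxon 8 is the least closely related of the three.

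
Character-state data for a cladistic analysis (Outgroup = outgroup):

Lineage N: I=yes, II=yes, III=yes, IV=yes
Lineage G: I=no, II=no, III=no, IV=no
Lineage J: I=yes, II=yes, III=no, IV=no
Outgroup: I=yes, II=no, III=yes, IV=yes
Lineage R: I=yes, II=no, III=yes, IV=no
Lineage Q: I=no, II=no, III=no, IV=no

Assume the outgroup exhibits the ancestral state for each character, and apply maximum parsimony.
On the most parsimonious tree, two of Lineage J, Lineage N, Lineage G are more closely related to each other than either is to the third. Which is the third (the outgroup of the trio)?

Lineage N

Character polarity is set by the outgroup: the derived state is whichever differs from the outgroup's state, so for I, III, IV the derived state is 'no', and for the remaining characters it is 'yes'.
I: derived state 'no' in Lineage G and Lineage Q only — synapomorphy for {Lineage G, Lineage Q}.
II (state 'yes') occurs in Lineage J and Lineage N but conflicts with the nesting implied by the other characters — most parsimoniously interpreted as homoplasy.
III: derived state 'no' in Lineage G, Lineage J, and Lineage Q only — synapomorphy for {Lineage G, Lineage J, Lineage Q}.
IV: derived state 'no' in Lineage G, Lineage J, Lineage Q, and Lineage R only — synapomorphy for {Lineage G, Lineage J, Lineage Q, Lineage R}.
Most parsimonious ingroup topology: ((Lineage R,((Lineage Q,Lineage G),Lineage J)),Lineage N).
Lineage J and Lineage G share a more recent common ancestor with each other than either does with Lineage N, so Lineage N is the least closely related of the three.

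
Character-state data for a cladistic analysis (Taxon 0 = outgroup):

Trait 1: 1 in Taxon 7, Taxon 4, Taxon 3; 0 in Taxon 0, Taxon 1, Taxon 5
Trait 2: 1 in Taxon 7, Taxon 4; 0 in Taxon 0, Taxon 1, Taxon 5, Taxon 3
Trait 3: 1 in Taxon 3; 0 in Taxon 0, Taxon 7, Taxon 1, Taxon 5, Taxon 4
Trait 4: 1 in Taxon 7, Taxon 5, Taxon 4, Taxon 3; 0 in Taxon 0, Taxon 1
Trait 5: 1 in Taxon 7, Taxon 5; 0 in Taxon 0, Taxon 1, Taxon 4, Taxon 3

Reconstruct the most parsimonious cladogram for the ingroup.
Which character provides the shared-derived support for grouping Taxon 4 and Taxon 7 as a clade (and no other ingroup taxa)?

The outgroup has state '0' for every character, so '1' is the derived state throughout.
Trait 1: derived state '1' in Taxon 3, Taxon 4, and Taxon 7 only — synapomorphy for {Taxon 3, Taxon 4, Taxon 7}.
Only Taxon 4 and Taxon 7 show the derived state '1' for Trait 2, supporting them as a clade.
Trait 3: derived state '1' in Taxon 3 only — an autapomorphy, so it tells us nothing about relationships among taxa.
Trait 4 (derived state '1') is shared by Taxon 3, Taxon 4, Taxon 5, and Taxon 7 — a synapomorphy uniting that clade.
Trait 5 groups Taxon 5 and Taxon 7, which is incompatible with the clades supported by the remaining characters; treating it as convergent (homoplasy) costs fewer steps than any alternative tree.
Most parsimonious ingroup topology: ((((Taxon 7,Taxon 4),Taxon 3),Taxon 5),Taxon 1).
The clade {Taxon 4, Taxon 7} is supported by Trait 2: its derived state '1' occurs in exactly those taxa and in no other taxon (including the outgroup).

Trait 2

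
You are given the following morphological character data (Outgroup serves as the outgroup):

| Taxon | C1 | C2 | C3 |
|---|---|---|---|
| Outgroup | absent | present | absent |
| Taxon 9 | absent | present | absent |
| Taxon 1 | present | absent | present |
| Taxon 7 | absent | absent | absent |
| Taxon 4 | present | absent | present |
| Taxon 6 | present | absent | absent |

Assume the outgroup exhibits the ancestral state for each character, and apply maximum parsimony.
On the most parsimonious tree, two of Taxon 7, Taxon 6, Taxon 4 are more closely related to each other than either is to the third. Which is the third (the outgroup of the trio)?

Character polarity is set by the outgroup: the derived state is whichever differs from the outgroup's state, so for C2 the derived state is 'absent', and for the remaining characters it is 'present'.
C1: derived state 'present' in Taxon 1, Taxon 4, and Taxon 6 only — synapomorphy for {Taxon 1, Taxon 4, Taxon 6}.
C2: derived state 'absent' in Taxon 1, Taxon 4, Taxon 6, and Taxon 7 only — synapomorphy for {Taxon 1, Taxon 4, Taxon 6, Taxon 7}.
C3: derived state 'present' in Taxon 1 and Taxon 4 only — synapomorphy for {Taxon 1, Taxon 4}.
Most parsimonious ingroup topology: (Taxon 9,(((Taxon 1,Taxon 4),Taxon 6),Taxon 7)).
Taxon 4 and Taxon 6 share a more recent common ancestor with each other than either does with Taxon 7, so Taxon 7 is the least closely related of the three.

Taxon 7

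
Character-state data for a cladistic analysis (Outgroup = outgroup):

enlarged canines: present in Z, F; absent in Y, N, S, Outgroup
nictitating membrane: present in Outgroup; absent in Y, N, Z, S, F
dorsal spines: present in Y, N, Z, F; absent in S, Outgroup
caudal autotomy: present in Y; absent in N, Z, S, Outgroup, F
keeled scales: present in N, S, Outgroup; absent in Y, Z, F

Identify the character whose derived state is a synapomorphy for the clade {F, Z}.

enlarged canines

Character polarity is set by the outgroup: the derived state is whichever differs from the outgroup's state, so for nictitating membrane, keeled scales the derived state is 'absent', and for the remaining characters it is 'present'.
enlarged canines (derived state 'present') is shared by F and Z — a synapomorphy uniting that clade.
nictitating membrane (derived state 'absent') is shared by all ingroup taxa — unites the whole ingroup.
dorsal spines (derived state 'present') is shared by F, N, Y, and Z — a synapomorphy uniting that clade.
caudal autotomy (derived state 'present') is unique to Y (autapomorphy; uninformative for grouping).
Only F, Y, and Z show the derived state 'absent' for keeled scales, supporting them as a clade.
Most parsimonious ingroup topology: (S,(N,((F,Z),Y))).
The clade {F, Z} is supported by enlarged canines: its derived state 'present' occurs in exactly those taxa and in no other taxon (including the outgroup).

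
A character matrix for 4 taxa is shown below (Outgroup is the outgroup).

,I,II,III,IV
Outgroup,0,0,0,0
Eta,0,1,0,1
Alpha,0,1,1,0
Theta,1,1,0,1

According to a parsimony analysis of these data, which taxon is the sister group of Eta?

The outgroup has state '0' for every character, so '1' is the derived state throughout.
I (derived state '1') is unique to Theta (autapomorphy; uninformative for grouping).
II (derived state '1') is shared by all ingroup taxa — unites the whole ingroup.
III (derived state '1') is unique to Alpha (autapomorphy; uninformative for grouping).
IV (derived state '1') is shared by Eta and Theta — a synapomorphy uniting that clade.
Most parsimonious ingroup topology: ((Eta,Theta),Alpha).
Eta and Theta form a cherry on this tree, so they are sister taxa.

Theta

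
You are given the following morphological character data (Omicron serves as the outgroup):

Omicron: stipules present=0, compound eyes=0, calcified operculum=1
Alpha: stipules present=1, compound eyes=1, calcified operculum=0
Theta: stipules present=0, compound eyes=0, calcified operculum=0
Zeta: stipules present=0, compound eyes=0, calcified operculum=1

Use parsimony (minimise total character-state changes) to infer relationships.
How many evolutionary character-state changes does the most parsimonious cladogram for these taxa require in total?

Character polarity is set by the outgroup: the derived state is whichever differs from the outgroup's state, so for calcified operculum the derived state is '0', and for the remaining characters it is '1'.
stipules present (derived state '1') is unique to Alpha (autapomorphy; uninformative for grouping).
compound eyes (derived state '1') is unique to Alpha (autapomorphy; uninformative for grouping).
Only Alpha and Theta show the derived state '0' for calcified operculum, supporting them as a clade.
Most parsimonious ingroup topology: ((Alpha,Theta),Zeta).
Changes per character on this tree: stipules present: 1; compound eyes: 1; calcified operculum: 1.
Total = 3.

3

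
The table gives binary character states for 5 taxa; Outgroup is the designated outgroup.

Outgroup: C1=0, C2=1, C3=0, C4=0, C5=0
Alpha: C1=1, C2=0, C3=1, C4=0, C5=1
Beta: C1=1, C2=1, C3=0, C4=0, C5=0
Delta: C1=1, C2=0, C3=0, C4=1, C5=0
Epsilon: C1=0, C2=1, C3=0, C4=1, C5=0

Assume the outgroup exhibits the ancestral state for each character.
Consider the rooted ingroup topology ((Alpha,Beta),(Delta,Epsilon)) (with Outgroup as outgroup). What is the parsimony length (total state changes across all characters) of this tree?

Map each character onto ((Alpha,Beta),(Delta,Epsilon)) (rooted by Outgroup) and count the minimum state changes it requires (Fitch parsimony):
C1: 2; C2: 2; C3: 1; C4: 1; C5: 1.
Total tree length = 7.

7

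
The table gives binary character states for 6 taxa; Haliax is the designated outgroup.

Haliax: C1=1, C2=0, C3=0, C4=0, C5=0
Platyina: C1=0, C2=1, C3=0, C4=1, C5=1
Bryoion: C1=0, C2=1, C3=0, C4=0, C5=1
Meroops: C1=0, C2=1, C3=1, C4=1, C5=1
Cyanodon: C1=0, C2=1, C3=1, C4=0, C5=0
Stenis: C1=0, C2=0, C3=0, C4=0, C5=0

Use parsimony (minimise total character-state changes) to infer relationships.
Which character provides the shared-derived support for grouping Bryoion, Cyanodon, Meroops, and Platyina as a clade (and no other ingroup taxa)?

Character polarity is set by the outgroup: the derived state is whichever differs from the outgroup's state, so for C1 the derived state is '0', and for the remaining characters it is '1'.
All ingroup taxa share the derived state '0' for C1; it defines the ingroup but does not resolve relationships within it.
C2 (derived state '1') is shared by Bryoion, Cyanodon, Meroops, and Platyina — a synapomorphy uniting that clade.
C3 (state '1') occurs in Cyanodon and Meroops but conflicts with the nesting implied by the other characters — most parsimoniously interpreted as homoplasy.
C4 (derived state '1') is shared by Meroops and Platyina — a synapomorphy uniting that clade.
Only Bryoion, Meroops, and Platyina show the derived state '1' for C5, supporting them as a clade.
Most parsimonious ingroup topology: ((((Platyina,Meroops),Bryoion),Cyanodon),Stenis).
The clade {Bryoion, Cyanodon, Meroops, Platyina} is supported by C2: its derived state '1' occurs in exactly those taxa and in no other taxon (including the outgroup).

C2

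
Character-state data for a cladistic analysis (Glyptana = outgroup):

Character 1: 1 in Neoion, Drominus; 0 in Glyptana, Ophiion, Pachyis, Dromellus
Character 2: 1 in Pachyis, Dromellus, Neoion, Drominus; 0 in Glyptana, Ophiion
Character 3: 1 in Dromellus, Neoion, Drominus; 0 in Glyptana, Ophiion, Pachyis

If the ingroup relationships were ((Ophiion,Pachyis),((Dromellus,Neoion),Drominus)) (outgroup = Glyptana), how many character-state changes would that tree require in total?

5

Map each character onto ((Ophiion,Pachyis),((Dromellus,Neoion),Drominus)) (rooted by Glyptana) and count the minimum state changes it requires (Fitch parsimony):
Character 1: 2; Character 2: 2; Character 3: 1.
Total tree length = 5.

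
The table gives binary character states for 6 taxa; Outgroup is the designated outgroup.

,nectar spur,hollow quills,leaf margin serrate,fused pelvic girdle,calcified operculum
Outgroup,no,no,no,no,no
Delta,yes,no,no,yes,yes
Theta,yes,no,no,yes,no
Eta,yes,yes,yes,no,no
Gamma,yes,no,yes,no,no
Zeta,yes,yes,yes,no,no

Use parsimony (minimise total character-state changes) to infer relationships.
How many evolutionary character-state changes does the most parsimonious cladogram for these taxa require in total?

5

The outgroup has state 'no' for every character, so 'yes' is the derived state throughout.
All ingroup taxa share the derived state 'yes' for nectar spur; it defines the ingroup but does not resolve relationships within it.
hollow quills: derived state 'yes' in Eta and Zeta only — synapomorphy for {Eta, Zeta}.
leaf margin serrate: derived state 'yes' in Eta, Gamma, and Zeta only — synapomorphy for {Eta, Gamma, Zeta}.
fused pelvic girdle (derived state 'yes') is shared by Delta and Theta — a synapomorphy uniting that clade.
calcified operculum: derived state 'yes' in Delta only — an autapomorphy, so it tells us nothing about relationships among taxa.
Most parsimonious ingroup topology: ((Delta,Theta),((Eta,Zeta),Gamma)).
Changes per character on this tree: nectar spur: 1; hollow quills: 1; leaf margin serrate: 1; fused pelvic girdle: 1; calcified operculum: 1.
Total = 5.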